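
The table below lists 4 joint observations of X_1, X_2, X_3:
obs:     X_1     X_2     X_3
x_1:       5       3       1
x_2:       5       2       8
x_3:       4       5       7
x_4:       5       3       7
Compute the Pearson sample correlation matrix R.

Step 1 — column means:
  mean(X_1) = (5 + 5 + 4 + 5) / 4 = 19/4 = 4.75
  mean(X_2) = (3 + 2 + 5 + 3) / 4 = 13/4 = 3.25
  mean(X_3) = (1 + 8 + 7 + 7) / 4 = 23/4 = 5.75

Step 2 — sample variances and covariances s[i,j] = (1/(n-1)) · Σ_k (x_{k,i} - mean_i) · (x_{k,j} - mean_j), with n-1 = 3:
  s[X_1,X_1] = ((0.25)·(0.25) + (0.25)·(0.25) + (-0.75)·(-0.75) + (0.25)·(0.25)) / 3 = 0.75/3 = 0.25
  s[X_1,X_2] = ((0.25)·(-0.25) + (0.25)·(-1.25) + (-0.75)·(1.75) + (0.25)·(-0.25)) / 3 = -1.75/3 = -0.5833
  s[X_1,X_3] = ((0.25)·(-4.75) + (0.25)·(2.25) + (-0.75)·(1.25) + (0.25)·(1.25)) / 3 = -1.25/3 = -0.4167
  s[X_2,X_2] = ((-0.25)·(-0.25) + (-1.25)·(-1.25) + (1.75)·(1.75) + (-0.25)·(-0.25)) / 3 = 4.75/3 = 1.5833
  s[X_2,X_3] = ((-0.25)·(-4.75) + (-1.25)·(2.25) + (1.75)·(1.25) + (-0.25)·(1.25)) / 3 = 0.25/3 = 0.0833
  s[X_3,X_3] = ((-4.75)·(-4.75) + (2.25)·(2.25) + (1.25)·(1.25) + (1.25)·(1.25)) / 3 = 30.75/3 = 10.25
  Sample standard deviations s_i = √(s[i,i]):
  s(X_1) = √(0.25) = 0.5
  s(X_2) = √(1.5833) = 1.2583
  s(X_3) = √(10.25) = 3.2016

Step 3 — r_{ij} = s_{ij} / (s_i · s_j):
  r[X_1,X_1] = 1 (diagonal).
  r[X_1,X_2] = -0.5833 / (0.5 · 1.2583) = -0.5833 / 0.6292 = -0.9272
  r[X_1,X_3] = -0.4167 / (0.5 · 3.2016) = -0.4167 / 1.6008 = -0.2603
  r[X_2,X_2] = 1 (diagonal).
  r[X_2,X_3] = 0.0833 / (1.2583 · 3.2016) = 0.0833 / 4.0285 = 0.0207
  r[X_3,X_3] = 1 (diagonal).

R is symmetric with unit diagonal. Assembling:

R = [[1, -0.9272, -0.2603],
 [-0.9272, 1, 0.0207],
 [-0.2603, 0.0207, 1]]


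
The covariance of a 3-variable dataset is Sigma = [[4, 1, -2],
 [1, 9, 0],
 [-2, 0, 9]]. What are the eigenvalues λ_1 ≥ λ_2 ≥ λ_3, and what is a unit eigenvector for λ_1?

Step 1 — characteristic polynomial p(λ) = det(λI - Sigma) = λ³ - tr·λ² + c_1·λ - det, where tr = trace, c_1 = sum of the principal 2×2 minors, det = det(Sigma):
  tr = 4 + 9 + 9 = 22,
  c_1 = (4·9 - (1)²) + (4·9 - (-2)²) + (9·9 - (0)²) = 35 + 32 + 81 = 148,
  det = 4·(9·9 - (0)²) - (1)·((1)·9 - (0)·(-2)) + (-2)·((1)·(0) - 9·(-2)) = 4·(81) - (1)·(9) + (-2)·(18) = 279.
  So p(λ) = λ³ - 22λ² + 148λ - 279.
Step 2 — look for an integer root (rational root theorem: any rational root is an integer divisor of 279). Testing λ = 9:
  p(9) = 729 - 1782 + 1332 - 279 = 0  ✓
  Dividing out (λ - 9): p(λ) = (λ - 9)(λ² - 13λ + 31).
Step 3 — remaining eigenvalues from the quadratic λ² - 13λ + 31 = 0:
  Δ = 13² - 4·31 = 169 - 124 = 45,  λ = (13 ± √45)/2 = (13 ± 6.7082)/2 ≈ 9.8541 or 3.1459.
  Sorted: λ_1 = 9.8541,  λ_2 = 9,  λ_3 = 3.1459  (check: sum = 22 = tr ✓).

Step 4 — unit eigenvector for λ_1 ≈ 9.8541: v spans the null space of (Sigma - λ_1 I), whose rows are
  r_1 = (-5.8541, 1, -2),  r_2 = (1, -0.8541, 0),  r_3 = (-2, 0, -0.8541).
  v is orthogonal to every row, so take v ∝ r_1 × r_2 = ((1)·(0) - (-2)·(-0.8541), (-2)·(1) - (-5.8541)·(0), (-5.8541)·(-0.8541) - (1)·(1)) ≈ (-1.7082, -2, 4).
  Rescale (multiply by -1 so the first nonzero entry is positive): u = (1.7082, 2, -4).
  ||u|| = √((1.7082)² + (2)² + (-4)²) = √(22.918) ≈ 4.7873,  v_1 = u/||u|| ≈ (0.3568, 0.4178, -0.8355) (||v_1|| = 1).

λ_1 = 9.8541,  λ_2 = 9,  λ_3 = 3.1459;  v_1 ≈ (0.3568, 0.4178, -0.8355)


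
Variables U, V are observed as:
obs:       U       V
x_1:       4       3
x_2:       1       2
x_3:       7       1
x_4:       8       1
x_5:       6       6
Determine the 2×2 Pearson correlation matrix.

Step 1 — column means:
  mean(U) = (4 + 1 + 7 + 8 + 6) / 5 = 26/5 = 5.2
  mean(V) = (3 + 2 + 1 + 1 + 6) / 5 = 13/5 = 2.6

Step 2 — sample variances and covariances s[i,j] = (1/(n-1)) · Σ_k (x_{k,i} - mean_i) · (x_{k,j} - mean_j), with n-1 = 4:
  s[U,U] = ((-1.2)·(-1.2) + (-4.2)·(-4.2) + (1.8)·(1.8) + (2.8)·(2.8) + (0.8)·(0.8)) / 4 = 30.8/4 = 7.7
  s[U,V] = ((-1.2)·(0.4) + (-4.2)·(-0.6) + (1.8)·(-1.6) + (2.8)·(-1.6) + (0.8)·(3.4)) / 4 = -2.6/4 = -0.65
  s[V,V] = ((0.4)·(0.4) + (-0.6)·(-0.6) + (-1.6)·(-1.6) + (-1.6)·(-1.6) + (3.4)·(3.4)) / 4 = 17.2/4 = 4.3
  Sample standard deviations s_i = √(s[i,i]):
  s(U) = √(7.7) = 2.7749
  s(V) = √(4.3) = 2.0736

Step 3 — r_{ij} = s_{ij} / (s_i · s_j):
  r[U,U] = 1 (diagonal).
  r[U,V] = -0.65 / (2.7749 · 2.0736) = -0.65 / 5.7541 = -0.113
  r[V,V] = 1 (diagonal).

R is symmetric with unit diagonal. Assembling:

R = [[1, -0.113],
 [-0.113, 1]]


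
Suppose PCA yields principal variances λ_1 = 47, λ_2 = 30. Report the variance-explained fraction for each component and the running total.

Step 1 — total variance = trace(Sigma) = Σ λ_i = 47 + 30 = 77.

Step 2 — fraction explained by component i = λ_i / Σ λ:
  PC1: 47/77 = 0.6104
  PC2: 30/77 = 0.3896

Step 3 — cumulative fraction after k components = (λ_1 + ... + λ_k) / Σ λ:
  k = 1: 47/77 = 0.6104
  k = 2: (47 + 30)/77 = 77/77 = 1

Summary (fraction, with percent):

explained: PC1 0.6104 (61.04%), PC2 0.3896 (38.96%);  cumulative: 0.6104, 1


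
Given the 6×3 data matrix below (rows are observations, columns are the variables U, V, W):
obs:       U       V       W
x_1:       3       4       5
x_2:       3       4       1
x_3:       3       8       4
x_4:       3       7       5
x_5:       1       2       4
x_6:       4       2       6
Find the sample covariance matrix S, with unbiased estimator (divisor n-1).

Step 1 — column means:
  mean(U) = (3 + 3 + 3 + 3 + 1 + 4) / 6 = 17/6 = 2.8333
  mean(V) = (4 + 4 + 8 + 7 + 2 + 2) / 6 = 27/6 = 4.5
  mean(W) = (5 + 1 + 4 + 5 + 4 + 6) / 6 = 25/6 = 4.1667

Step 2 — sample covariance S[i,j] = (1/(n-1)) · Σ_k (x_{k,i} - mean_i) · (x_{k,j} - mean_j), with n-1 = 5.
  S[U,U] = ((0.1667)·(0.1667) + (0.1667)·(0.1667) + (0.1667)·(0.1667) + (0.1667)·(0.1667) + (-1.8333)·(-1.8333) + (1.1667)·(1.1667)) / 5 = 4.8333/5 = 0.9667
  S[U,V] = ((0.1667)·(-0.5) + (0.1667)·(-0.5) + (0.1667)·(3.5) + (0.1667)·(2.5) + (-1.8333)·(-2.5) + (1.1667)·(-2.5)) / 5 = 2.5/5 = 0.5
  S[U,W] = ((0.1667)·(0.8333) + (0.1667)·(-3.1667) + (0.1667)·(-0.1667) + (0.1667)·(0.8333) + (-1.8333)·(-0.1667) + (1.1667)·(1.8333)) / 5 = 2.1667/5 = 0.4333
  S[V,V] = ((-0.5)·(-0.5) + (-0.5)·(-0.5) + (3.5)·(3.5) + (2.5)·(2.5) + (-2.5)·(-2.5) + (-2.5)·(-2.5)) / 5 = 31.5/5 = 6.3
  S[V,W] = ((-0.5)·(0.8333) + (-0.5)·(-3.1667) + (3.5)·(-0.1667) + (2.5)·(0.8333) + (-2.5)·(-0.1667) + (-2.5)·(1.8333)) / 5 = -1.5/5 = -0.3
  S[W,W] = ((0.8333)·(0.8333) + (-3.1667)·(-3.1667) + (-0.1667)·(-0.1667) + (0.8333)·(0.8333) + (-0.1667)·(-0.1667) + (1.8333)·(1.8333)) / 5 = 14.8333/5 = 2.9667

S is symmetric (S[j,i] = S[i,j]). Assembling:

S = [[0.9667, 0.5, 0.4333],
 [0.5, 6.3, -0.3],
 [0.4333, -0.3, 2.9667]]


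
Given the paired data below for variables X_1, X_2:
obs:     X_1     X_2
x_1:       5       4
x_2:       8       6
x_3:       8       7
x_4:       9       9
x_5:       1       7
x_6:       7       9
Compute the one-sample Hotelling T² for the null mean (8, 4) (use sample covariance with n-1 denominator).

Step 1 — sample mean vector:
  mean(X_1) = (5 + 8 + 8 + 9 + 1 + 7) / 6 = 38/6 = 6.3333
  mean(X_2) = (4 + 6 + 7 + 9 + 7 + 9) / 6 = 42/6 = 7
  x̄ = (6.3333, 7),  deviation x̄ - mu_0 = (6.3333, 7) - (8, 4) = (-1.6667, 3).

Step 2 — sample covariance matrix, S[i,j] = (1/(n-1)) · Σ_k (x_{k,i} - mean_i) · (x_{k,j} - mean_j), divisor n-1 = 5:
  S[X_1,X_1] = ((-1.3333)·(-1.3333) + (1.6667)·(1.6667) + (1.6667)·(1.6667) + (2.6667)·(2.6667) + (-5.3333)·(-5.3333) + (0.6667)·(0.6667)) / 5 = 43.3333/5 = 8.6667
  S[X_1,X_2] = ((-1.3333)·(-3) + (1.6667)·(-1) + (1.6667)·(0) + (2.6667)·(2) + (-5.3333)·(0) + (0.6667)·(2)) / 5 = 9/5 = 1.8
  S[X_2,X_2] = ((-3)·(-3) + (-1)·(-1) + (0)·(0) + (2)·(2) + (0)·(0) + (2)·(2)) / 5 = 18/5 = 3.6
  S = [[8.6667, 1.8],
 [1.8, 3.6]].

Step 3 — invert S. det(S) = 8.6667·3.6 - (1.8)² = 27.96.
  S^{-1} = (1/det) · [[d, -b], [-b, a]] = [[0.1288, -0.0644],
 [-0.0644, 0.31]].

Step 4 — quadratic form (x̄ - mu_0)^T · S^{-1} · (x̄ - mu_0):
  S^{-1} · (x̄ - mu_0) = (-0.4077, 1.0372),
  (x̄ - mu_0)^T · [...] = (-1.6667)·(-0.4077) + (3)·(1.0372) = 3.7911.

Step 5 — scale by n: T² = 6 · 3.7911 = 22.7468.

T² ≈ 22.7468


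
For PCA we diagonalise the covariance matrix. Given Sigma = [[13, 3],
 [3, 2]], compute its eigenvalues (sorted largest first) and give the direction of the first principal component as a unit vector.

Step 1 — characteristic polynomial of 2×2 Sigma:
  det(Sigma - λI) = λ² - trace · λ + det = 0.
  trace = 13 + 2 = 15, det = 13·2 - (3)² = 17.
Step 2 — discriminant:
  Δ = trace² - 4·det = 225 - 68 = 157.
Step 3 — eigenvalues:
  λ = (trace ± √Δ)/2 = (15 ± 12.53)/2,
  λ_1 = 13.765,  λ_2 = 1.235.

Step 4 — unit eigenvector for λ_1: solve (Sigma - λ_1 I)v = 0. First row:
  (13 - 13.765)·v_x + (3)·v_y = 0, i.e. (-0.765)·v_x + (3)·v_y = 0,
  so v ∝ (b, λ_1 - a) = (3, 0.765) = u.
  ||u|| = √((3)² + (0.765)²) = √(9.5852) ≈ 3.096,
  v_1 = u/||u|| ≈ (0.969, 0.2471) (||v_1|| = 1).

λ_1 = 13.765,  λ_2 = 1.235;  v_1 ≈ (0.969, 0.2471)


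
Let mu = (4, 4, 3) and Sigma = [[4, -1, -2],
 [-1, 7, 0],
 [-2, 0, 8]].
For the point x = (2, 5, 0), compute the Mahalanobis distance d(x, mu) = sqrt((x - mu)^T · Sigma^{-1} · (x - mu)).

Step 1 — centre the observation: (x - mu) = (-2, 1, -3).

Step 2 — invert Sigma (cofactor / det for 3×3, or solve directly):
  Sigma^{-1} = [[0.2979, 0.0426, 0.0745],
 [0.0426, 0.1489, 0.0106],
 [0.0745, 0.0106, 0.1436]].

Step 3 — form the quadratic (x - mu)^T · Sigma^{-1} · (x - mu):
  Sigma^{-1} · (x - mu) = (-0.7766, 0.0319, -0.5691).
  (x - mu)^T · [Sigma^{-1} · (x - mu)] = (-2)·(-0.7766) + (1)·(0.0319) + (-3)·(-0.5691) = 3.2926.

Step 4 — take square root: d = √(3.2926) ≈ 1.8145.

d(x, mu) = √(3.2926) ≈ 1.8145


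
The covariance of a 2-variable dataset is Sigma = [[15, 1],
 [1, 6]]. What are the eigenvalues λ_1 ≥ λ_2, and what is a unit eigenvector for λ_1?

Step 1 — characteristic polynomial of 2×2 Sigma:
  det(Sigma - λI) = λ² - trace · λ + det = 0.
  trace = 15 + 6 = 21, det = 15·6 - (1)² = 89.
Step 2 — discriminant:
  Δ = trace² - 4·det = 441 - 356 = 85.
Step 3 — eigenvalues:
  λ = (trace ± √Δ)/2 = (21 ± 9.2195)/2,
  λ_1 = 15.1098,  λ_2 = 5.8902.

Step 4 — unit eigenvector for λ_1: solve (Sigma - λ_1 I)v = 0. First row:
  (15 - 15.1098)·v_x + (1)·v_y = 0, i.e. (-0.1098)·v_x + (1)·v_y = 0,
  so v ∝ (b, λ_1 - a) = (1, 0.1098) = u.
  ||u|| = √((1)² + (0.1098)²) = √(1.012) ≈ 1.006,
  v_1 = u/||u|| ≈ (0.994, 0.1091) (||v_1|| = 1).

λ_1 = 15.1098,  λ_2 = 5.8902;  v_1 ≈ (0.994, 0.1091)


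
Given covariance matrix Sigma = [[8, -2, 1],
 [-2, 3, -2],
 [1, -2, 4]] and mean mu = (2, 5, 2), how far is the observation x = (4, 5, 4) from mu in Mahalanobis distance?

Step 1 — centre the observation: (x - mu) = (2, 0, 2).

Step 2 — invert Sigma (cofactor / det for 3×3, or solve directly):
  Sigma^{-1} = [[0.1509, 0.1132, 0.0189],
 [0.1132, 0.5849, 0.2642],
 [0.0189, 0.2642, 0.3774]].

Step 3 — form the quadratic (x - mu)^T · Sigma^{-1} · (x - mu):
  Sigma^{-1} · (x - mu) = (0.3396, 0.7547, 0.7925).
  (x - mu)^T · [Sigma^{-1} · (x - mu)] = (2)·(0.3396) + (0)·(0.7547) + (2)·(0.7925) = 2.2642.

Step 4 — take square root: d = √(2.2642) ≈ 1.5047.

d(x, mu) = √(2.2642) ≈ 1.5047


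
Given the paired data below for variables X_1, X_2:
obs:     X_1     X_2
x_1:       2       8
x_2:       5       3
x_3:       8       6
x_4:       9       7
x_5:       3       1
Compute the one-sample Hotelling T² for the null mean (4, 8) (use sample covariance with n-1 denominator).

Step 1 — sample mean vector:
  mean(X_1) = (2 + 5 + 8 + 9 + 3) / 5 = 27/5 = 5.4
  mean(X_2) = (8 + 3 + 6 + 7 + 1) / 5 = 25/5 = 5
  x̄ = (5.4, 5),  deviation x̄ - mu_0 = (5.4, 5) - (4, 8) = (1.4, -3).

Step 2 — sample covariance matrix, S[i,j] = (1/(n-1)) · Σ_k (x_{k,i} - mean_i) · (x_{k,j} - mean_j), divisor n-1 = 4:
  S[X_1,X_1] = ((-3.4)·(-3.4) + (-0.4)·(-0.4) + (2.6)·(2.6) + (3.6)·(3.6) + (-2.4)·(-2.4)) / 4 = 37.2/4 = 9.3
  S[X_1,X_2] = ((-3.4)·(3) + (-0.4)·(-2) + (2.6)·(1) + (3.6)·(2) + (-2.4)·(-4)) / 4 = 10/4 = 2.5
  S[X_2,X_2] = ((3)·(3) + (-2)·(-2) + (1)·(1) + (2)·(2) + (-4)·(-4)) / 4 = 34/4 = 8.5
  S = [[9.3, 2.5],
 [2.5, 8.5]].

Step 3 — invert S. det(S) = 9.3·8.5 - (2.5)² = 72.8.
  S^{-1} = (1/det) · [[d, -b], [-b, a]] = [[0.1168, -0.0343],
 [-0.0343, 0.1277]].

Step 4 — quadratic form (x̄ - mu_0)^T · S^{-1} · (x̄ - mu_0):
  S^{-1} · (x̄ - mu_0) = (0.2665, -0.4313),
  (x̄ - mu_0)^T · [...] = (1.4)·(0.2665) + (-3)·(-0.4313) = 1.667.

Step 5 — scale by n: T² = 5 · 1.667 = 8.3352.

T² ≈ 8.3352


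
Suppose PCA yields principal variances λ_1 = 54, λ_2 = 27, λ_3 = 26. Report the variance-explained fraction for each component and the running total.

Step 1 — total variance = trace(Sigma) = Σ λ_i = 54 + 27 + 26 = 107.

Step 2 — fraction explained by component i = λ_i / Σ λ:
  PC1: 54/107 = 0.5047
  PC2: 27/107 = 0.2523
  PC3: 26/107 = 0.243

Step 3 — cumulative fraction after k components = (λ_1 + ... + λ_k) / Σ λ:
  k = 1: 54/107 = 0.5047
  k = 2: (54 + 27)/107 = 81/107 = 0.757
  k = 3: (54 + 27 + 26)/107 = 107/107 = 1

Summary (fraction, with percent):

explained: PC1 0.5047 (50.47%), PC2 0.2523 (25.23%), PC3 0.243 (24.3%);  cumulative: 0.5047, 0.757, 1


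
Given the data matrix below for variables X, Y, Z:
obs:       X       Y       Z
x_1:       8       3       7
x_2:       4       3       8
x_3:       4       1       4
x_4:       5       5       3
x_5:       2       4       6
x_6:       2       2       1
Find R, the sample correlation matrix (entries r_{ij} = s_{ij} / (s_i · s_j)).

Step 1 — column means:
  mean(X) = (8 + 4 + 4 + 5 + 2 + 2) / 6 = 25/6 = 4.1667
  mean(Y) = (3 + 3 + 1 + 5 + 4 + 2) / 6 = 18/6 = 3
  mean(Z) = (7 + 8 + 4 + 3 + 6 + 1) / 6 = 29/6 = 4.8333

Step 2 — sample variances and covariances s[i,j] = (1/(n-1)) · Σ_k (x_{k,i} - mean_i) · (x_{k,j} - mean_j), with n-1 = 5:
  s[X,X] = ((3.8333)·(3.8333) + (-0.1667)·(-0.1667) + (-0.1667)·(-0.1667) + (0.8333)·(0.8333) + (-2.1667)·(-2.1667) + (-2.1667)·(-2.1667)) / 5 = 24.8333/5 = 4.9667
  s[X,Y] = ((3.8333)·(0) + (-0.1667)·(0) + (-0.1667)·(-2) + (0.8333)·(2) + (-2.1667)·(1) + (-2.1667)·(-1)) / 5 = 2/5 = 0.4
  s[X,Z] = ((3.8333)·(2.1667) + (-0.1667)·(3.1667) + (-0.1667)·(-0.8333) + (0.8333)·(-1.8333) + (-2.1667)·(1.1667) + (-2.1667)·(-3.8333)) / 5 = 12.1667/5 = 2.4333
  s[Y,Y] = ((0)·(0) + (0)·(0) + (-2)·(-2) + (2)·(2) + (1)·(1) + (-1)·(-1)) / 5 = 10/5 = 2
  s[Y,Z] = ((0)·(2.1667) + (0)·(3.1667) + (-2)·(-0.8333) + (2)·(-1.8333) + (1)·(1.1667) + (-1)·(-3.8333)) / 5 = 3/5 = 0.6
  s[Z,Z] = ((2.1667)·(2.1667) + (3.1667)·(3.1667) + (-0.8333)·(-0.8333) + (-1.8333)·(-1.8333) + (1.1667)·(1.1667) + (-3.8333)·(-3.8333)) / 5 = 34.8333/5 = 6.9667
  Sample standard deviations s_i = √(s[i,i]):
  s(X) = √(4.9667) = 2.2286
  s(Y) = √(2) = 1.4142
  s(Z) = √(6.9667) = 2.6394

Step 3 — r_{ij} = s_{ij} / (s_i · s_j):
  r[X,X] = 1 (diagonal).
  r[X,Y] = 0.4 / (2.2286 · 1.4142) = 0.4 / 3.1517 = 0.1269
  r[X,Z] = 2.4333 / (2.2286 · 2.6394) = 2.4333 / 5.8823 = 0.4137
  r[Y,Y] = 1 (diagonal).
  r[Y,Z] = 0.6 / (1.4142 · 2.6394) = 0.6 / 3.7327 = 0.1607
  r[Z,Z] = 1 (diagonal).

R is symmetric with unit diagonal. Assembling:

R = [[1, 0.1269, 0.4137],
 [0.1269, 1, 0.1607],
 [0.4137, 0.1607, 1]]


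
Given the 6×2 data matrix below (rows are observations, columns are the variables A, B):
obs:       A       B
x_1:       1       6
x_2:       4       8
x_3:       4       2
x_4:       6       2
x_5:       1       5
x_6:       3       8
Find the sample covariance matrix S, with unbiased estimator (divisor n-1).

Step 1 — column means:
  mean(A) = (1 + 4 + 4 + 6 + 1 + 3) / 6 = 19/6 = 3.1667
  mean(B) = (6 + 8 + 2 + 2 + 5 + 8) / 6 = 31/6 = 5.1667

Step 2 — sample covariance S[i,j] = (1/(n-1)) · Σ_k (x_{k,i} - mean_i) · (x_{k,j} - mean_j), with n-1 = 5.
  S[A,A] = ((-2.1667)·(-2.1667) + (0.8333)·(0.8333) + (0.8333)·(0.8333) + (2.8333)·(2.8333) + (-2.1667)·(-2.1667) + (-0.1667)·(-0.1667)) / 5 = 18.8333/5 = 3.7667
  S[A,B] = ((-2.1667)·(0.8333) + (0.8333)·(2.8333) + (0.8333)·(-3.1667) + (2.8333)·(-3.1667) + (-2.1667)·(-0.1667) + (-0.1667)·(2.8333)) / 5 = -11.1667/5 = -2.2333
  S[B,B] = ((0.8333)·(0.8333) + (2.8333)·(2.8333) + (-3.1667)·(-3.1667) + (-3.1667)·(-3.1667) + (-0.1667)·(-0.1667) + (2.8333)·(2.8333)) / 5 = 36.8333/5 = 7.3667

S is symmetric (S[j,i] = S[i,j]). Assembling:

S = [[3.7667, -2.2333],
 [-2.2333, 7.3667]]


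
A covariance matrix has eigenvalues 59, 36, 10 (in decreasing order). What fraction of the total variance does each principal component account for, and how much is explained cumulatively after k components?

Step 1 — total variance = trace(Sigma) = Σ λ_i = 59 + 36 + 10 = 105.

Step 2 — fraction explained by component i = λ_i / Σ λ:
  PC1: 59/105 = 0.5619
  PC2: 36/105 = 0.3429
  PC3: 10/105 = 0.0952

Step 3 — cumulative fraction after k components = (λ_1 + ... + λ_k) / Σ λ:
  k = 1: 59/105 = 0.5619
  k = 2: (59 + 36)/105 = 95/105 = 0.9048
  k = 3: (59 + 36 + 10)/105 = 105/105 = 1

Summary (fraction, with percent):

explained: PC1 0.5619 (56.19%), PC2 0.3429 (34.29%), PC3 0.0952 (9.52%);  cumulative: 0.5619, 0.9048, 1


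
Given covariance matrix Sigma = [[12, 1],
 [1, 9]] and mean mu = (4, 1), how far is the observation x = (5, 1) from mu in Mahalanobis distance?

Step 1 — centre the observation: (x - mu) = (1, 0).

Step 2 — invert Sigma. det(Sigma) = 12·9 - (1)² = 107.
  Sigma^{-1} = (1/det) · [[d, -b], [-b, a]] = [[0.0841, -0.0093],
 [-0.0093, 0.1121]].

Step 3 — form the quadratic (x - mu)^T · Sigma^{-1} · (x - mu):
  Sigma^{-1} · (x - mu) = (0.0841, -0.0093).
  (x - mu)^T · [Sigma^{-1} · (x - mu)] = (1)·(0.0841) + (0)·(-0.0093) = 0.0841.

Step 4 — take square root: d = √(0.0841) ≈ 0.29.

d(x, mu) = √(0.0841) ≈ 0.29


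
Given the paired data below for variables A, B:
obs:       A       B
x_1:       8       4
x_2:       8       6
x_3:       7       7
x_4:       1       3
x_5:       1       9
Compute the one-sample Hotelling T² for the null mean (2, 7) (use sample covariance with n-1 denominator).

Step 1 — sample mean vector:
  mean(A) = (8 + 8 + 7 + 1 + 1) / 5 = 25/5 = 5
  mean(B) = (4 + 6 + 7 + 3 + 9) / 5 = 29/5 = 5.8
  x̄ = (5, 5.8),  deviation x̄ - mu_0 = (5, 5.8) - (2, 7) = (3, -1.2).

Step 2 — sample covariance matrix, S[i,j] = (1/(n-1)) · Σ_k (x_{k,i} - mean_i) · (x_{k,j} - mean_j), divisor n-1 = 4:
  S[A,A] = ((3)·(3) + (3)·(3) + (2)·(2) + (-4)·(-4) + (-4)·(-4)) / 4 = 54/4 = 13.5
  S[A,B] = ((3)·(-1.8) + (3)·(0.2) + (2)·(1.2) + (-4)·(-2.8) + (-4)·(3.2)) / 4 = -4/4 = -1
  S[B,B] = ((-1.8)·(-1.8) + (0.2)·(0.2) + (1.2)·(1.2) + (-2.8)·(-2.8) + (3.2)·(3.2)) / 4 = 22.8/4 = 5.7
  S = [[13.5, -1],
 [-1, 5.7]].

Step 3 — invert S. det(S) = 13.5·5.7 - (-1)² = 75.95.
  S^{-1} = (1/det) · [[d, -b], [-b, a]] = [[0.075, 0.0132],
 [0.0132, 0.1777]].

Step 4 — quadratic form (x̄ - mu_0)^T · S^{-1} · (x̄ - mu_0):
  S^{-1} · (x̄ - mu_0) = (0.2093, -0.1738),
  (x̄ - mu_0)^T · [...] = (3)·(0.2093) + (-1.2)·(-0.1738) = 0.8366.

Step 5 — scale by n: T² = 5 · 0.8366 = 4.183.

T² ≈ 4.183


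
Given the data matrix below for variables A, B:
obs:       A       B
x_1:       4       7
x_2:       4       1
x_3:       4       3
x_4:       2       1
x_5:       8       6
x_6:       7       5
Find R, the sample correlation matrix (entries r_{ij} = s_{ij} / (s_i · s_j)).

Step 1 — column means:
  mean(A) = (4 + 4 + 4 + 2 + 8 + 7) / 6 = 29/6 = 4.8333
  mean(B) = (7 + 1 + 3 + 1 + 6 + 5) / 6 = 23/6 = 3.8333

Step 2 — sample variances and covariances s[i,j] = (1/(n-1)) · Σ_k (x_{k,i} - mean_i) · (x_{k,j} - mean_j), with n-1 = 5:
  s[A,A] = ((-0.8333)·(-0.8333) + (-0.8333)·(-0.8333) + (-0.8333)·(-0.8333) + (-2.8333)·(-2.8333) + (3.1667)·(3.1667) + (2.1667)·(2.1667)) / 5 = 24.8333/5 = 4.9667
  s[A,B] = ((-0.8333)·(3.1667) + (-0.8333)·(-2.8333) + (-0.8333)·(-0.8333) + (-2.8333)·(-2.8333) + (3.1667)·(2.1667) + (2.1667)·(1.1667)) / 5 = 17.8333/5 = 3.5667
  s[B,B] = ((3.1667)·(3.1667) + (-2.8333)·(-2.8333) + (-0.8333)·(-0.8333) + (-2.8333)·(-2.8333) + (2.1667)·(2.1667) + (1.1667)·(1.1667)) / 5 = 32.8333/5 = 6.5667
  Sample standard deviations s_i = √(s[i,i]):
  s(A) = √(4.9667) = 2.2286
  s(B) = √(6.5667) = 2.5626

Step 3 — r_{ij} = s_{ij} / (s_i · s_j):
  r[A,A] = 1 (diagonal).
  r[A,B] = 3.5667 / (2.2286 · 2.5626) = 3.5667 / 5.7109 = 0.6245
  r[B,B] = 1 (diagonal).

R is symmetric with unit diagonal. Assembling:

R = [[1, 0.6245],
 [0.6245, 1]]


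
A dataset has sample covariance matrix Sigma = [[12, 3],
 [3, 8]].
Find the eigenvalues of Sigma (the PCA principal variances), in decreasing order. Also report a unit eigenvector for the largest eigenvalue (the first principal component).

Step 1 — characteristic polynomial of 2×2 Sigma:
  det(Sigma - λI) = λ² - trace · λ + det = 0.
  trace = 12 + 8 = 20, det = 12·8 - (3)² = 87.
Step 2 — discriminant:
  Δ = trace² - 4·det = 400 - 348 = 52.
Step 3 — eigenvalues:
  λ = (trace ± √Δ)/2 = (20 ± 7.2111)/2,
  λ_1 = 13.6056,  λ_2 = 6.3944.

Step 4 — unit eigenvector for λ_1: solve (Sigma - λ_1 I)v = 0. First row:
  (12 - 13.6056)·v_x + (3)·v_y = 0, i.e. (-1.6056)·v_x + (3)·v_y = 0,
  so v ∝ (b, λ_1 - a) = (3, 1.6056) = u.
  ||u|| = √((3)² + (1.6056)²) = √(11.5778) ≈ 3.4026,
  v_1 = u/||u|| ≈ (0.8817, 0.4719) (||v_1|| = 1).

λ_1 = 13.6056,  λ_2 = 6.3944;  v_1 ≈ (0.8817, 0.4719)


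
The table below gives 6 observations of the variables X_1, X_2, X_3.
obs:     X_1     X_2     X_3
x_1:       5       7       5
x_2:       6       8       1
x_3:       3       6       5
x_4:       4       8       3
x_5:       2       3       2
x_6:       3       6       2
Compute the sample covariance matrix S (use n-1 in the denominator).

Step 1 — column means:
  mean(X_1) = (5 + 6 + 3 + 4 + 2 + 3) / 6 = 23/6 = 3.8333
  mean(X_2) = (7 + 8 + 6 + 8 + 3 + 6) / 6 = 38/6 = 6.3333
  mean(X_3) = (5 + 1 + 5 + 3 + 2 + 2) / 6 = 18/6 = 3

Step 2 — sample covariance S[i,j] = (1/(n-1)) · Σ_k (x_{k,i} - mean_i) · (x_{k,j} - mean_j), with n-1 = 5.
  S[X_1,X_1] = ((1.1667)·(1.1667) + (2.1667)·(2.1667) + (-0.8333)·(-0.8333) + (0.1667)·(0.1667) + (-1.8333)·(-1.8333) + (-0.8333)·(-0.8333)) / 5 = 10.8333/5 = 2.1667
  S[X_1,X_2] = ((1.1667)·(0.6667) + (2.1667)·(1.6667) + (-0.8333)·(-0.3333) + (0.1667)·(1.6667) + (-1.8333)·(-3.3333) + (-0.8333)·(-0.3333)) / 5 = 11.3333/5 = 2.2667
  S[X_1,X_3] = ((1.1667)·(2) + (2.1667)·(-2) + (-0.8333)·(2) + (0.1667)·(0) + (-1.8333)·(-1) + (-0.8333)·(-1)) / 5 = -1/5 = -0.2
  S[X_2,X_2] = ((0.6667)·(0.6667) + (1.6667)·(1.6667) + (-0.3333)·(-0.3333) + (1.6667)·(1.6667) + (-3.3333)·(-3.3333) + (-0.3333)·(-0.3333)) / 5 = 17.3333/5 = 3.4667
  S[X_2,X_3] = ((0.6667)·(2) + (1.6667)·(-2) + (-0.3333)·(2) + (1.6667)·(0) + (-3.3333)·(-1) + (-0.3333)·(-1)) / 5 = 1/5 = 0.2
  S[X_3,X_3] = ((2)·(2) + (-2)·(-2) + (2)·(2) + (0)·(0) + (-1)·(-1) + (-1)·(-1)) / 5 = 14/5 = 2.8

S is symmetric (S[j,i] = S[i,j]). Assembling:

S = [[2.1667, 2.2667, -0.2],
 [2.2667, 3.4667, 0.2],
 [-0.2, 0.2, 2.8]]


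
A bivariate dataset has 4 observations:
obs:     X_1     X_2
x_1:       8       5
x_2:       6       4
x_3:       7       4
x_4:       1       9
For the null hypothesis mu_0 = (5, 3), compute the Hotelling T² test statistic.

Step 1 — sample mean vector:
  mean(X_1) = (8 + 6 + 7 + 1) / 4 = 22/4 = 5.5
  mean(X_2) = (5 + 4 + 4 + 9) / 4 = 22/4 = 5.5
  x̄ = (5.5, 5.5),  deviation x̄ - mu_0 = (5.5, 5.5) - (5, 3) = (0.5, 2.5).

Step 2 — sample covariance matrix, S[i,j] = (1/(n-1)) · Σ_k (x_{k,i} - mean_i) · (x_{k,j} - mean_j), divisor n-1 = 3:
  S[X_1,X_1] = ((2.5)·(2.5) + (0.5)·(0.5) + (1.5)·(1.5) + (-4.5)·(-4.5)) / 3 = 29/3 = 9.6667
  S[X_1,X_2] = ((2.5)·(-0.5) + (0.5)·(-1.5) + (1.5)·(-1.5) + (-4.5)·(3.5)) / 3 = -20/3 = -6.6667
  S[X_2,X_2] = ((-0.5)·(-0.5) + (-1.5)·(-1.5) + (-1.5)·(-1.5) + (3.5)·(3.5)) / 3 = 17/3 = 5.6667
  S = [[9.6667, -6.6667],
 [-6.6667, 5.6667]].

Step 3 — invert S. det(S) = 9.6667·5.6667 - (-6.6667)² = 10.3333.
  S^{-1} = (1/det) · [[d, -b], [-b, a]] = [[0.5484, 0.6452],
 [0.6452, 0.9355]].

Step 4 — quadratic form (x̄ - mu_0)^T · S^{-1} · (x̄ - mu_0):
  S^{-1} · (x̄ - mu_0) = (1.8871, 2.6613),
  (x̄ - mu_0)^T · [...] = (0.5)·(1.8871) + (2.5)·(2.6613) = 7.5968.

Step 5 — scale by n: T² = 4 · 7.5968 = 30.3871.

T² ≈ 30.3871


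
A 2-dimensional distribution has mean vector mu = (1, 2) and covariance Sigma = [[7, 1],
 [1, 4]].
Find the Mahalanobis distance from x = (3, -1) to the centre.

Step 1 — centre the observation: (x - mu) = (2, -3).

Step 2 — invert Sigma. det(Sigma) = 7·4 - (1)² = 27.
  Sigma^{-1} = (1/det) · [[d, -b], [-b, a]] = [[0.1481, -0.037],
 [-0.037, 0.2593]].

Step 3 — form the quadratic (x - mu)^T · Sigma^{-1} · (x - mu):
  Sigma^{-1} · (x - mu) = (0.4074, -0.8519).
  (x - mu)^T · [Sigma^{-1} · (x - mu)] = (2)·(0.4074) + (-3)·(-0.8519) = 3.3704.

Step 4 — take square root: d = √(3.3704) ≈ 1.8359.

d(x, mu) = √(3.3704) ≈ 1.8359


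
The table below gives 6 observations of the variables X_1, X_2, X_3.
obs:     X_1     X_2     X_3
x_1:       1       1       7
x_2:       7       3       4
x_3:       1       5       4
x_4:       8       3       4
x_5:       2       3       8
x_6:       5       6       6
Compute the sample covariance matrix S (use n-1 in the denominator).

Step 1 — column means:
  mean(X_1) = (1 + 7 + 1 + 8 + 2 + 5) / 6 = 24/6 = 4
  mean(X_2) = (1 + 3 + 5 + 3 + 3 + 6) / 6 = 21/6 = 3.5
  mean(X_3) = (7 + 4 + 4 + 4 + 8 + 6) / 6 = 33/6 = 5.5

Step 2 — sample covariance S[i,j] = (1/(n-1)) · Σ_k (x_{k,i} - mean_i) · (x_{k,j} - mean_j), with n-1 = 5.
  S[X_1,X_1] = ((-3)·(-3) + (3)·(3) + (-3)·(-3) + (4)·(4) + (-2)·(-2) + (1)·(1)) / 5 = 48/5 = 9.6
  S[X_1,X_2] = ((-3)·(-2.5) + (3)·(-0.5) + (-3)·(1.5) + (4)·(-0.5) + (-2)·(-0.5) + (1)·(2.5)) / 5 = 3/5 = 0.6
  S[X_1,X_3] = ((-3)·(1.5) + (3)·(-1.5) + (-3)·(-1.5) + (4)·(-1.5) + (-2)·(2.5) + (1)·(0.5)) / 5 = -15/5 = -3
  S[X_2,X_2] = ((-2.5)·(-2.5) + (-0.5)·(-0.5) + (1.5)·(1.5) + (-0.5)·(-0.5) + (-0.5)·(-0.5) + (2.5)·(2.5)) / 5 = 15.5/5 = 3.1
  S[X_2,X_3] = ((-2.5)·(1.5) + (-0.5)·(-1.5) + (1.5)·(-1.5) + (-0.5)·(-1.5) + (-0.5)·(2.5) + (2.5)·(0.5)) / 5 = -4.5/5 = -0.9
  S[X_3,X_3] = ((1.5)·(1.5) + (-1.5)·(-1.5) + (-1.5)·(-1.5) + (-1.5)·(-1.5) + (2.5)·(2.5) + (0.5)·(0.5)) / 5 = 15.5/5 = 3.1

S is symmetric (S[j,i] = S[i,j]). Assembling:

S = [[9.6, 0.6, -3],
 [0.6, 3.1, -0.9],
 [-3, -0.9, 3.1]]


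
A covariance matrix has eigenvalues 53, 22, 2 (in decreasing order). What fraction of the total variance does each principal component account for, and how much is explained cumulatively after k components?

Step 1 — total variance = trace(Sigma) = Σ λ_i = 53 + 22 + 2 = 77.

Step 2 — fraction explained by component i = λ_i / Σ λ:
  PC1: 53/77 = 0.6883
  PC2: 22/77 = 0.2857
  PC3: 2/77 = 0.026

Step 3 — cumulative fraction after k components = (λ_1 + ... + λ_k) / Σ λ:
  k = 1: 53/77 = 0.6883
  k = 2: (53 + 22)/77 = 75/77 = 0.974
  k = 3: (53 + 22 + 2)/77 = 77/77 = 1

Summary (fraction, with percent):

explained: PC1 0.6883 (68.83%), PC2 0.2857 (28.57%), PC3 0.026 (2.6%);  cumulative: 0.6883, 0.974, 1


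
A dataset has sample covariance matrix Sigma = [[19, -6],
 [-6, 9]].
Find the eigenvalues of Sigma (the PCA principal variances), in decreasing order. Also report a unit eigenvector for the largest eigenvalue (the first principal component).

Step 1 — characteristic polynomial of 2×2 Sigma:
  det(Sigma - λI) = λ² - trace · λ + det = 0.
  trace = 19 + 9 = 28, det = 19·9 - (-6)² = 135.
Step 2 — discriminant:
  Δ = trace² - 4·det = 784 - 540 = 244.
Step 3 — eigenvalues:
  λ = (trace ± √Δ)/2 = (28 ± 15.6205)/2,
  λ_1 = 21.8102,  λ_2 = 6.1898.

Step 4 — unit eigenvector for λ_1: solve (Sigma - λ_1 I)v = 0. First row:
  (19 - 21.8102)·v_x + (-6)·v_y = 0, i.e. (-2.8102)·v_x + (-6)·v_y = 0,
  so v ∝ (b, λ_1 - a) = (-6, 2.8102); multiply by -1 so the first entry is positive: u = (6, -2.8102).
  ||u|| = √((6)² + (-2.8102)²) = √(43.8975) ≈ 6.6255,
  v_1 = u/||u|| ≈ (0.9056, -0.4242) (||v_1|| = 1).

λ_1 = 21.8102,  λ_2 = 6.1898;  v_1 ≈ (0.9056, -0.4242)


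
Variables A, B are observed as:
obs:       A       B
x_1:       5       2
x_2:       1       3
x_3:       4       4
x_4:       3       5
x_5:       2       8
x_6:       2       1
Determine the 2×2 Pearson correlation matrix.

Step 1 — column means:
  mean(A) = (5 + 1 + 4 + 3 + 2 + 2) / 6 = 17/6 = 2.8333
  mean(B) = (2 + 3 + 4 + 5 + 8 + 1) / 6 = 23/6 = 3.8333

Step 2 — sample variances and covariances s[i,j] = (1/(n-1)) · Σ_k (x_{k,i} - mean_i) · (x_{k,j} - mean_j), with n-1 = 5:
  s[A,A] = ((2.1667)·(2.1667) + (-1.8333)·(-1.8333) + (1.1667)·(1.1667) + (0.1667)·(0.1667) + (-0.8333)·(-0.8333) + (-0.8333)·(-0.8333)) / 5 = 10.8333/5 = 2.1667
  s[A,B] = ((2.1667)·(-1.8333) + (-1.8333)·(-0.8333) + (1.1667)·(0.1667) + (0.1667)·(1.1667) + (-0.8333)·(4.1667) + (-0.8333)·(-2.8333)) / 5 = -3.1667/5 = -0.6333
  s[B,B] = ((-1.8333)·(-1.8333) + (-0.8333)·(-0.8333) + (0.1667)·(0.1667) + (1.1667)·(1.1667) + (4.1667)·(4.1667) + (-2.8333)·(-2.8333)) / 5 = 30.8333/5 = 6.1667
  Sample standard deviations s_i = √(s[i,i]):
  s(A) = √(2.1667) = 1.472
  s(B) = √(6.1667) = 2.4833

Step 3 — r_{ij} = s_{ij} / (s_i · s_j):
  r[A,A] = 1 (diagonal).
  r[A,B] = -0.6333 / (1.472 · 2.4833) = -0.6333 / 3.6553 = -0.1733
  r[B,B] = 1 (diagonal).

R is symmetric with unit diagonal. Assembling:

R = [[1, -0.1733],
 [-0.1733, 1]]


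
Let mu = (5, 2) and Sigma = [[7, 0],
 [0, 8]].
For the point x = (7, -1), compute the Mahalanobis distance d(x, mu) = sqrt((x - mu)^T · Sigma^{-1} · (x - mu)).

Step 1 — centre the observation: (x - mu) = (2, -3).

Step 2 — invert Sigma. det(Sigma) = 7·8 - (0)² = 56.
  Sigma^{-1} = (1/det) · [[d, -b], [-b, a]] = [[0.1429, 0],
 [0, 0.125]].

Step 3 — form the quadratic (x - mu)^T · Sigma^{-1} · (x - mu):
  Sigma^{-1} · (x - mu) = (0.2857, -0.375).
  (x - mu)^T · [Sigma^{-1} · (x - mu)] = (2)·(0.2857) + (-3)·(-0.375) = 1.6964.

Step 4 — take square root: d = √(1.6964) ≈ 1.3025.

d(x, mu) = √(1.6964) ≈ 1.3025


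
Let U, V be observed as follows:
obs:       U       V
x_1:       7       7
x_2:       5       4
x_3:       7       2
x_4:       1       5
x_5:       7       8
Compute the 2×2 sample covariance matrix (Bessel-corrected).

Step 1 — column means:
  mean(U) = (7 + 5 + 7 + 1 + 7) / 5 = 27/5 = 5.4
  mean(V) = (7 + 4 + 2 + 5 + 8) / 5 = 26/5 = 5.2

Step 2 — sample covariance S[i,j] = (1/(n-1)) · Σ_k (x_{k,i} - mean_i) · (x_{k,j} - mean_j), with n-1 = 4.
  S[U,U] = ((1.6)·(1.6) + (-0.4)·(-0.4) + (1.6)·(1.6) + (-4.4)·(-4.4) + (1.6)·(1.6)) / 4 = 27.2/4 = 6.8
  S[U,V] = ((1.6)·(1.8) + (-0.4)·(-1.2) + (1.6)·(-3.2) + (-4.4)·(-0.2) + (1.6)·(2.8)) / 4 = 3.6/4 = 0.9
  S[V,V] = ((1.8)·(1.8) + (-1.2)·(-1.2) + (-3.2)·(-3.2) + (-0.2)·(-0.2) + (2.8)·(2.8)) / 4 = 22.8/4 = 5.7

S is symmetric (S[j,i] = S[i,j]). Assembling:

S = [[6.8, 0.9],
 [0.9, 5.7]]


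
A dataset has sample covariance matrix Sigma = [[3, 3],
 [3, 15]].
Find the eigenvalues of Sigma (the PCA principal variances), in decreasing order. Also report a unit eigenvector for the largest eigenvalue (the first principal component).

Step 1 — characteristic polynomial of 2×2 Sigma:
  det(Sigma - λI) = λ² - trace · λ + det = 0.
  trace = 3 + 15 = 18, det = 3·15 - (3)² = 36.
Step 2 — discriminant:
  Δ = trace² - 4·det = 324 - 144 = 180.
Step 3 — eigenvalues:
  λ = (trace ± √Δ)/2 = (18 ± 13.4164)/2,
  λ_1 = 15.7082,  λ_2 = 2.2918.

Step 4 — unit eigenvector for λ_1: solve (Sigma - λ_1 I)v = 0. First row:
  (3 - 15.7082)·v_x + (3)·v_y = 0, i.e. (-12.7082)·v_x + (3)·v_y = 0,
  so v ∝ (b, λ_1 - a) = (3, 12.7082) = u.
  ||u|| = √((3)² + (12.7082)²) = √(170.4984) ≈ 13.0575,
  v_1 = u/||u|| ≈ (0.2298, 0.9732) (||v_1|| = 1).

λ_1 = 15.7082,  λ_2 = 2.2918;  v_1 ≈ (0.2298, 0.9732)


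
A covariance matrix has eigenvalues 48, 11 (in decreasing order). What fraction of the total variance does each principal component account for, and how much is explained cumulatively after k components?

Step 1 — total variance = trace(Sigma) = Σ λ_i = 48 + 11 = 59.

Step 2 — fraction explained by component i = λ_i / Σ λ:
  PC1: 48/59 = 0.8136
  PC2: 11/59 = 0.1864

Step 3 — cumulative fraction after k components = (λ_1 + ... + λ_k) / Σ λ:
  k = 1: 48/59 = 0.8136
  k = 2: (48 + 11)/59 = 59/59 = 1

Summary (fraction, with percent):

explained: PC1 0.8136 (81.36%), PC2 0.1864 (18.64%);  cumulative: 0.8136, 1


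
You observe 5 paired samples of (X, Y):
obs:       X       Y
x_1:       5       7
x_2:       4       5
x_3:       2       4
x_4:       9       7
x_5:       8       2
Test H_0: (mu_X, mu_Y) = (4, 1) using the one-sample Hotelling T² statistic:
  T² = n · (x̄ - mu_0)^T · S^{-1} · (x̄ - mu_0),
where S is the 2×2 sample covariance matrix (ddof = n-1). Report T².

Step 1 — sample mean vector:
  mean(X) = (5 + 4 + 2 + 9 + 8) / 5 = 28/5 = 5.6
  mean(Y) = (7 + 5 + 4 + 7 + 2) / 5 = 25/5 = 5
  x̄ = (5.6, 5),  deviation x̄ - mu_0 = (5.6, 5) - (4, 1) = (1.6, 4).

Step 2 — sample covariance matrix, S[i,j] = (1/(n-1)) · Σ_k (x_{k,i} - mean_i) · (x_{k,j} - mean_j), divisor n-1 = 4:
  S[X,X] = ((-0.6)·(-0.6) + (-1.6)·(-1.6) + (-3.6)·(-3.6) + (3.4)·(3.4) + (2.4)·(2.4)) / 4 = 33.2/4 = 8.3
  S[X,Y] = ((-0.6)·(2) + (-1.6)·(0) + (-3.6)·(-1) + (3.4)·(2) + (2.4)·(-3)) / 4 = 2/4 = 0.5
  S[Y,Y] = ((2)·(2) + (0)·(0) + (-1)·(-1) + (2)·(2) + (-3)·(-3)) / 4 = 18/4 = 4.5
  S = [[8.3, 0.5],
 [0.5, 4.5]].

Step 3 — invert S. det(S) = 8.3·4.5 - (0.5)² = 37.1.
  S^{-1} = (1/det) · [[d, -b], [-b, a]] = [[0.1213, -0.0135],
 [-0.0135, 0.2237]].

Step 4 — quadratic form (x̄ - mu_0)^T · S^{-1} · (x̄ - mu_0):
  S^{-1} · (x̄ - mu_0) = (0.1402, 0.8733),
  (x̄ - mu_0)^T · [...] = (1.6)·(0.1402) + (4)·(0.8733) = 3.7175.

Step 5 — scale by n: T² = 5 · 3.7175 = 18.5876.

T² ≈ 18.5876


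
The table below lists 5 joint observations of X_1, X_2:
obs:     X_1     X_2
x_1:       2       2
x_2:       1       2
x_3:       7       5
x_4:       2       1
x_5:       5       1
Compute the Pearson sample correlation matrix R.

Step 1 — column means:
  mean(X_1) = (2 + 1 + 7 + 2 + 5) / 5 = 17/5 = 3.4
  mean(X_2) = (2 + 2 + 5 + 1 + 1) / 5 = 11/5 = 2.2

Step 2 — sample variances and covariances s[i,j] = (1/(n-1)) · Σ_k (x_{k,i} - mean_i) · (x_{k,j} - mean_j), with n-1 = 4:
  s[X_1,X_1] = ((-1.4)·(-1.4) + (-2.4)·(-2.4) + (3.6)·(3.6) + (-1.4)·(-1.4) + (1.6)·(1.6)) / 4 = 25.2/4 = 6.3
  s[X_1,X_2] = ((-1.4)·(-0.2) + (-2.4)·(-0.2) + (3.6)·(2.8) + (-1.4)·(-1.2) + (1.6)·(-1.2)) / 4 = 10.6/4 = 2.65
  s[X_2,X_2] = ((-0.2)·(-0.2) + (-0.2)·(-0.2) + (2.8)·(2.8) + (-1.2)·(-1.2) + (-1.2)·(-1.2)) / 4 = 10.8/4 = 2.7
  Sample standard deviations s_i = √(s[i,i]):
  s(X_1) = √(6.3) = 2.51
  s(X_2) = √(2.7) = 1.6432

Step 3 — r_{ij} = s_{ij} / (s_i · s_j):
  r[X_1,X_1] = 1 (diagonal).
  r[X_1,X_2] = 2.65 / (2.51 · 1.6432) = 2.65 / 4.1243 = 0.6425
  r[X_2,X_2] = 1 (diagonal).

R is symmetric with unit diagonal. Assembling:

R = [[1, 0.6425],
 [0.6425, 1]]


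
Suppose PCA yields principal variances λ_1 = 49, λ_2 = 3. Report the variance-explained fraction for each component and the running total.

Step 1 — total variance = trace(Sigma) = Σ λ_i = 49 + 3 = 52.

Step 2 — fraction explained by component i = λ_i / Σ λ:
  PC1: 49/52 = 0.9423
  PC2: 3/52 = 0.0577

Step 3 — cumulative fraction after k components = (λ_1 + ... + λ_k) / Σ λ:
  k = 1: 49/52 = 0.9423
  k = 2: (49 + 3)/52 = 52/52 = 1

Summary (fraction, with percent):

explained: PC1 0.9423 (94.23%), PC2 0.0577 (5.77%);  cumulative: 0.9423, 1


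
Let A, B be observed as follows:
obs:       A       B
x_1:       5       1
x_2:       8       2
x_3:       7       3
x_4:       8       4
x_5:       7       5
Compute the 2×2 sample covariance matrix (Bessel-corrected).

Step 1 — column means:
  mean(A) = (5 + 8 + 7 + 8 + 7) / 5 = 35/5 = 7
  mean(B) = (1 + 2 + 3 + 4 + 5) / 5 = 15/5 = 3

Step 2 — sample covariance S[i,j] = (1/(n-1)) · Σ_k (x_{k,i} - mean_i) · (x_{k,j} - mean_j), with n-1 = 4.
  S[A,A] = ((-2)·(-2) + (1)·(1) + (0)·(0) + (1)·(1) + (0)·(0)) / 4 = 6/4 = 1.5
  S[A,B] = ((-2)·(-2) + (1)·(-1) + (0)·(0) + (1)·(1) + (0)·(2)) / 4 = 4/4 = 1
  S[B,B] = ((-2)·(-2) + (-1)·(-1) + (0)·(0) + (1)·(1) + (2)·(2)) / 4 = 10/4 = 2.5

S is symmetric (S[j,i] = S[i,j]). Assembling:

S = [[1.5, 1],
 [1, 2.5]]


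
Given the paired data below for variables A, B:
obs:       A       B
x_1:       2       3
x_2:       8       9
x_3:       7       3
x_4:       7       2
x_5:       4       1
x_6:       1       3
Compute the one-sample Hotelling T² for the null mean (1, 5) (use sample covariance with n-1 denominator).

Step 1 — sample mean vector:
  mean(A) = (2 + 8 + 7 + 7 + 4 + 1) / 6 = 29/6 = 4.8333
  mean(B) = (3 + 9 + 3 + 2 + 1 + 3) / 6 = 21/6 = 3.5
  x̄ = (4.8333, 3.5),  deviation x̄ - mu_0 = (4.8333, 3.5) - (1, 5) = (3.8333, -1.5).

Step 2 — sample covariance matrix, S[i,j] = (1/(n-1)) · Σ_k (x_{k,i} - mean_i) · (x_{k,j} - mean_j), divisor n-1 = 5:
  S[A,A] = ((-2.8333)·(-2.8333) + (3.1667)·(3.1667) + (2.1667)·(2.1667) + (2.1667)·(2.1667) + (-0.8333)·(-0.8333) + (-3.8333)·(-3.8333)) / 5 = 42.8333/5 = 8.5667
  S[A,B] = ((-2.8333)·(-0.5) + (3.1667)·(5.5) + (2.1667)·(-0.5) + (2.1667)·(-1.5) + (-0.8333)·(-2.5) + (-3.8333)·(-0.5)) / 5 = 18.5/5 = 3.7
  S[B,B] = ((-0.5)·(-0.5) + (5.5)·(5.5) + (-0.5)·(-0.5) + (-1.5)·(-1.5) + (-2.5)·(-2.5) + (-0.5)·(-0.5)) / 5 = 39.5/5 = 7.9
  S = [[8.5667, 3.7],
 [3.7, 7.9]].

Step 3 — invert S. det(S) = 8.5667·7.9 - (3.7)² = 53.9867.
  S^{-1} = (1/det) · [[d, -b], [-b, a]] = [[0.1463, -0.0685],
 [-0.0685, 0.1587]].

Step 4 — quadratic form (x̄ - mu_0)^T · S^{-1} · (x̄ - mu_0):
  S^{-1} · (x̄ - mu_0) = (0.6637, -0.5007),
  (x̄ - mu_0)^T · [...] = (3.8333)·(0.6637) + (-1.5)·(-0.5007) = 3.2955.

Step 5 — scale by n: T² = 6 · 3.2955 = 19.7728.

T² ≈ 19.7728


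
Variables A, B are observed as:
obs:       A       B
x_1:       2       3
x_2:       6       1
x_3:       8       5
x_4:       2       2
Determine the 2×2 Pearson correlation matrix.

Step 1 — column means:
  mean(A) = (2 + 6 + 8 + 2) / 4 = 18/4 = 4.5
  mean(B) = (3 + 1 + 5 + 2) / 4 = 11/4 = 2.75

Step 2 — sample variances and covariances s[i,j] = (1/(n-1)) · Σ_k (x_{k,i} - mean_i) · (x_{k,j} - mean_j), with n-1 = 3:
  s[A,A] = ((-2.5)·(-2.5) + (1.5)·(1.5) + (3.5)·(3.5) + (-2.5)·(-2.5)) / 3 = 27/3 = 9
  s[A,B] = ((-2.5)·(0.25) + (1.5)·(-1.75) + (3.5)·(2.25) + (-2.5)·(-0.75)) / 3 = 6.5/3 = 2.1667
  s[B,B] = ((0.25)·(0.25) + (-1.75)·(-1.75) + (2.25)·(2.25) + (-0.75)·(-0.75)) / 3 = 8.75/3 = 2.9167
  Sample standard deviations s_i = √(s[i,i]):
  s(A) = √(9) = 3
  s(B) = √(2.9167) = 1.7078

Step 3 — r_{ij} = s_{ij} / (s_i · s_j):
  r[A,A] = 1 (diagonal).
  r[A,B] = 2.1667 / (3 · 1.7078) = 2.1667 / 5.1235 = 0.4229
  r[B,B] = 1 (diagonal).

R is symmetric with unit diagonal. Assembling:

R = [[1, 0.4229],
 [0.4229, 1]]


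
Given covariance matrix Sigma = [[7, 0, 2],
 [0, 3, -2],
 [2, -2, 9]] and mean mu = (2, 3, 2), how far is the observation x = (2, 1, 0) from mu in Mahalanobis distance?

Step 1 — centre the observation: (x - mu) = (0, -2, -2).

Step 2 — invert Sigma (cofactor / det for 3×3, or solve directly):
  Sigma^{-1} = [[0.1544, -0.0268, -0.0403],
 [-0.0268, 0.396, 0.094],
 [-0.0403, 0.094, 0.1409]].

Step 3 — form the quadratic (x - mu)^T · Sigma^{-1} · (x - mu):
  Sigma^{-1} · (x - mu) = (0.1342, -0.9799, -0.4698).
  (x - mu)^T · [Sigma^{-1} · (x - mu)] = (0)·(0.1342) + (-2)·(-0.9799) + (-2)·(-0.4698) = 2.8993.

Step 4 — take square root: d = √(2.8993) ≈ 1.7027.

d(x, mu) = √(2.8993) ≈ 1.7027
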